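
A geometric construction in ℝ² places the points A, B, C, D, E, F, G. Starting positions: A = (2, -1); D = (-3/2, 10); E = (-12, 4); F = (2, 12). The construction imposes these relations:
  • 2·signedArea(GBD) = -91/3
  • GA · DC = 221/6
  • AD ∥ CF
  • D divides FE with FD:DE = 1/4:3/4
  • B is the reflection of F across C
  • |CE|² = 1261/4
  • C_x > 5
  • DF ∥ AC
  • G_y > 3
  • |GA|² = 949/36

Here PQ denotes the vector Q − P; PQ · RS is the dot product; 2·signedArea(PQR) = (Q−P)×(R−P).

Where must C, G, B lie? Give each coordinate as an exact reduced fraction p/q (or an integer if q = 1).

B = (9, -10)
C = (11/2, 1)
G = (19/6, 4)

1. C_x = 11/2  [AD ∥ CF ∩ DF ∥ AC]
2. C_y = 1  [AD ∥ CF ∩ DF ∥ AC]
   → C = (11/2, 1)
3. G_x = 19/6  [line -7·x + 9·y + -83/6 = 0 ∩ |GA|² = 949/36]
4. G_y = 4  [line -7·x + 9·y + -83/6 = 0 ∩ |GA|² = 949/36]
   → G = (19/6, 4)
5. B_x = 9  [B is the reflection of F across C]
6. B_y = -10  [B is the reflection of F across C]
   → B = (9, -10)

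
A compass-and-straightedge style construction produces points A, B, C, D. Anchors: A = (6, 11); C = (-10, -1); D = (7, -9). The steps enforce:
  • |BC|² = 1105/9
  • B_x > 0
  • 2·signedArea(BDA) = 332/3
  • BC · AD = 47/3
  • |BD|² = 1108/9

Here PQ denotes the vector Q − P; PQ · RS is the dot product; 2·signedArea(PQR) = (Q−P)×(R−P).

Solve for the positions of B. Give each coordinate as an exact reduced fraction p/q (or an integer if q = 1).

B = (1, 1/3)

1. B_x = 1  [BC · AD = 47/3 ∩ 2·signedArea(BDA) = 332/3]
2. B_y = 1/3  [BC · AD = 47/3 ∩ 2·signedArea(BDA) = 332/3]
   → B = (1, 1/3)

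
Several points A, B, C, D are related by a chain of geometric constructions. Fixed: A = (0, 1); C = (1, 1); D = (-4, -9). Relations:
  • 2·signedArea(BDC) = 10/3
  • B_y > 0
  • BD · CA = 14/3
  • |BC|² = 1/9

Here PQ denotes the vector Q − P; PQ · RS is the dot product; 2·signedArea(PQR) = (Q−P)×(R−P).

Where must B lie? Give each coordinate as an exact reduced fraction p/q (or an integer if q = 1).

B = (2/3, 1)

1. B_x = 2/3  [2·signedArea(BDC) = 10/3 ∩ BD · CA = 14/3]
2. B_y = 1  [2·signedArea(BDC) = 10/3 ∩ BD · CA = 14/3]
   → B = (2/3, 1)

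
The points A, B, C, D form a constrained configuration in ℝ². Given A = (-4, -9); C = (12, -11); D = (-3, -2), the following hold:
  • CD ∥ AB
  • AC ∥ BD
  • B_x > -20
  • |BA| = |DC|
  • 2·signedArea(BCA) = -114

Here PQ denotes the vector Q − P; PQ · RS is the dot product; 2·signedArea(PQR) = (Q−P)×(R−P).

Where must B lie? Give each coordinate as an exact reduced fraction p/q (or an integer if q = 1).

B = (-19, 0)

1. B_x = -19  [AC ∥ BD ∩ CD ∥ AB]
2. B_y = 0  [AC ∥ BD ∩ CD ∥ AB]
   → B = (-19, 0)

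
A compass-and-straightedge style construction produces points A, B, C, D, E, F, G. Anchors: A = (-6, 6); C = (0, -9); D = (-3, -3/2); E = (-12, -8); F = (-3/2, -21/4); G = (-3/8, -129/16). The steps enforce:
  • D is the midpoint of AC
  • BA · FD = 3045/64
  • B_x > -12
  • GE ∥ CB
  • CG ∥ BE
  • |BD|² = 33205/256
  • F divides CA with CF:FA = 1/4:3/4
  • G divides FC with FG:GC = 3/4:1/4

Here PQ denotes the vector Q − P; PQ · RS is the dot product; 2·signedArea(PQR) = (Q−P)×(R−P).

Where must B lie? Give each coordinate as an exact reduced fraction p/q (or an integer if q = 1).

1. B_x = -93/8  [CG ∥ BE ∩ GE ∥ CB]
2. B_y = -143/16  [CG ∥ BE ∩ GE ∥ CB]
   → B = (-93/8, -143/16)

B = (-93/8, -143/16)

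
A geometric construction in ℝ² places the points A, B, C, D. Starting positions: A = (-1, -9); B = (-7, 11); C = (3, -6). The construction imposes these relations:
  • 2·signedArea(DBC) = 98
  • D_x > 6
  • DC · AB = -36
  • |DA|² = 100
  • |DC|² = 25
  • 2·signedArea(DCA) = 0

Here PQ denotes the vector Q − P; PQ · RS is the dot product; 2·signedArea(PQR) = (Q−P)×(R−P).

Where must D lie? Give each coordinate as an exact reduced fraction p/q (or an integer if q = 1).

D = (7, -3)

1. D_x = 7  [2·signedArea(DCA) = 0 ∩ 2·signedArea(DBC) = 98]
2. D_y = -3  [2·signedArea(DCA) = 0 ∩ 2·signedArea(DBC) = 98]
   → D = (7, -3)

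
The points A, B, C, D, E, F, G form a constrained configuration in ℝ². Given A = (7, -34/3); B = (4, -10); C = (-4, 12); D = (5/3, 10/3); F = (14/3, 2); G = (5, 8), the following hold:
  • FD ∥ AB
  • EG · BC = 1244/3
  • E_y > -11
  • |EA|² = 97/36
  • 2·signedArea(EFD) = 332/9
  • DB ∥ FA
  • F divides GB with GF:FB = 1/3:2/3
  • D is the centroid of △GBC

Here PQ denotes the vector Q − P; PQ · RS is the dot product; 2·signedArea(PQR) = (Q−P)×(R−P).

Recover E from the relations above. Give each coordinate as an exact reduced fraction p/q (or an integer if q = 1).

1. E_x = 11/2  [2·signedArea(EFD) = 332/9 ∩ EG · BC = 1244/3]
2. E_y = -32/3  [2·signedArea(EFD) = 332/9 ∩ EG · BC = 1244/3]
   → E = (11/2, -32/3)

E = (11/2, -32/3)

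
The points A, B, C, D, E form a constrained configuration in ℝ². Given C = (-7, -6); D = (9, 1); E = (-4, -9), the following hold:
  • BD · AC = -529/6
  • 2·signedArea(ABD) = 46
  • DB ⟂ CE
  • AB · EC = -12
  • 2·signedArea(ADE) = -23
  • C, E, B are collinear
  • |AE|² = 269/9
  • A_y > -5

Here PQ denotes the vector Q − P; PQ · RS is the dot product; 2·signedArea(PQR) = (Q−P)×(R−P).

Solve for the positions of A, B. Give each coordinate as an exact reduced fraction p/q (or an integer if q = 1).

A = (-2/3, -14/3)
B = (-5/2, -21/2)

1. A_x = -2/3  [line 10·x + -13·y + -54 = 0 ∩ |AE|² = 269/9]
2. A_y = -14/3  [line 10·x + -13·y + -54 = 0 ∩ |AE|² = 269/9]
   → A = (-2/3, -14/3)
3. B_x = -5/2  [C, E, B are collinear ∩ DB ⟂ CE]
4. B_y = -21/2  [C, E, B are collinear ∩ DB ⟂ CE]
   → B = (-5/2, -21/2)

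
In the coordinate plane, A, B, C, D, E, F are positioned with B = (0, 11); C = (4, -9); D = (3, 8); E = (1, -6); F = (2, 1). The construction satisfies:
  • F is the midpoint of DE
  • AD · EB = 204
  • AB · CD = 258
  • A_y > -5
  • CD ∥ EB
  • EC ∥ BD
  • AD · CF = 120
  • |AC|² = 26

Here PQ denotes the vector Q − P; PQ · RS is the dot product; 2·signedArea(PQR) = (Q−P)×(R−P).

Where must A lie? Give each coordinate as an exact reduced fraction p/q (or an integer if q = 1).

A = (3, -4)

1. A_x = 3  [AD · EB = 204 ∩ AD · CF = 120]
2. A_y = -4  [AD · EB = 204 ∩ AD · CF = 120]
   → A = (3, -4)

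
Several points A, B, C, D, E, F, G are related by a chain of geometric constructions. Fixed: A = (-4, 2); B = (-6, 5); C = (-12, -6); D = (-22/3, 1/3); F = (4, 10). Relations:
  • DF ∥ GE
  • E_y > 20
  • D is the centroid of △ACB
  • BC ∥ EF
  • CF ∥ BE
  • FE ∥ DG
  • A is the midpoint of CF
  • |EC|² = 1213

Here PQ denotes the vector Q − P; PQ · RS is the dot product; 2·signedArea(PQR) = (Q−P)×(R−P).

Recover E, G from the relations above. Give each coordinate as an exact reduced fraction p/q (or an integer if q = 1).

1. E_x = 10  [BC ∥ EF ∩ CF ∥ BE]
2. E_y = 21  [BC ∥ EF ∩ CF ∥ BE]
   → E = (10, 21)
3. G_x = -4/3  [DF ∥ GE ∩ FE ∥ DG]
4. G_y = 34/3  [DF ∥ GE ∩ FE ∥ DG]
   → G = (-4/3, 34/3)

E = (10, 21)
G = (-4/3, 34/3)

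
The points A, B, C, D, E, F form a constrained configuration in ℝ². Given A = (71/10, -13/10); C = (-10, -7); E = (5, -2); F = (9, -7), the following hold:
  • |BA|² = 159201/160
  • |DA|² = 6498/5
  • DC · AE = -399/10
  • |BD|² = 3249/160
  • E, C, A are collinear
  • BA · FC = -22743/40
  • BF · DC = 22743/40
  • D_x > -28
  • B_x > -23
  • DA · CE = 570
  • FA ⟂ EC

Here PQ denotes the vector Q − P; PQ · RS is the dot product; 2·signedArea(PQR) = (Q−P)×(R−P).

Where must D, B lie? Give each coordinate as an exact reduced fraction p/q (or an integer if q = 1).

B = (-913/40, -451/40)
D = (-271/10, -127/10)

1. D_x = -271/10  [line 21/10·x + 7/10·y + 329/5 = 0 ∩ |DA|² = 6498/5]
2. D_y = -127/10  [line 21/10·x + 7/10·y + 329/5 = 0 ∩ |DA|² = 6498/5]
   → D = (-271/10, -127/10)
3. B_x = -913/40  [BA · FC = -22743/40 ∩ BF · DC = 22743/40]
4. B_y = -451/40  [BA · FC = -22743/40 ∩ BF · DC = 22743/40]
   → B = (-913/40, -451/40)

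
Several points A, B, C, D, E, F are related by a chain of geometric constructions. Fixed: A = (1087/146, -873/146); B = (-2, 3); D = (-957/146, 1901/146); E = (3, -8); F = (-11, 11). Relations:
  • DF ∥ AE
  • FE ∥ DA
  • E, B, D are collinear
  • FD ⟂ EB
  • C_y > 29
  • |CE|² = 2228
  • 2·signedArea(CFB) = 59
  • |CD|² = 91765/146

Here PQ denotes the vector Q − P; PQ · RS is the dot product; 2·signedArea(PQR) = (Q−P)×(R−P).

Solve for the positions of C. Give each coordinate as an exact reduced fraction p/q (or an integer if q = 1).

1. C_x = -25  [line 8·x + 9·y + -70 = 0 ∩ |CD|² = 91765/146]
2. C_y = 30  [line 8·x + 9·y + -70 = 0 ∩ |CD|² = 91765/146]
   → C = (-25, 30)

C = (-25, 30)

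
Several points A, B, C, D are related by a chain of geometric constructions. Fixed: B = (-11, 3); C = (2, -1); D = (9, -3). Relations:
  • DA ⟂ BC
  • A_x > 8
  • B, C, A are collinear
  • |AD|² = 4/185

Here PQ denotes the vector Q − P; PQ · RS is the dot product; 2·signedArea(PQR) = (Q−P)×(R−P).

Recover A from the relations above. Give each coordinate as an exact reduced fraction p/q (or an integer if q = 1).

1. A_x = 1657/185  [B, C, A are collinear ∩ DA ⟂ BC]
2. A_y = -581/185  [B, C, A are collinear ∩ DA ⟂ BC]
   → A = (1657/185, -581/185)

A = (1657/185, -581/185)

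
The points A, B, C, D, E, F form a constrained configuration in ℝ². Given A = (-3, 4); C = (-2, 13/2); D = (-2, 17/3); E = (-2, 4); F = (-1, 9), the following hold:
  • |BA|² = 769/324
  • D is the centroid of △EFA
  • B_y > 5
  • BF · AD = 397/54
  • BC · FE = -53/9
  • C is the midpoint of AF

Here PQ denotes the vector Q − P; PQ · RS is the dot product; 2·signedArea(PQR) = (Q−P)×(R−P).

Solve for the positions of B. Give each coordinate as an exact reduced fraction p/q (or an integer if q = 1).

B = (-7/3, 97/18)

1. B_x = -7/3  [BF · AD = 397/54 ∩ BC · FE = -53/9]
2. B_y = 97/18  [BF · AD = 397/54 ∩ BC · FE = -53/9]
   → B = (-7/3, 97/18)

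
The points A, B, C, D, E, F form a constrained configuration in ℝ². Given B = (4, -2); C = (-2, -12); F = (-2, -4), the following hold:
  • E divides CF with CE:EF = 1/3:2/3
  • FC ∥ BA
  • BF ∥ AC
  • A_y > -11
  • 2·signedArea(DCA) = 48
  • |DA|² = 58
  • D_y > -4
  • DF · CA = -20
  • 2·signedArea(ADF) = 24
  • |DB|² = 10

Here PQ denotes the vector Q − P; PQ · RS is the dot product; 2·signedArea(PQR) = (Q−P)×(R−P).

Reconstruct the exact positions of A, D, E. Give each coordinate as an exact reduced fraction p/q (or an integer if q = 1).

1. A_x = 4  [BF ∥ AC ∩ FC ∥ BA]
2. A_y = -10  [BF ∥ AC ∩ FC ∥ BA]
   → A = (4, -10)
3. D_x = 1  [2·signedArea(DCA) = 48 ∩ 2·signedArea(ADF) = 24]
4. D_y = -3  [2·signedArea(DCA) = 48 ∩ 2·signedArea(ADF) = 24]
   → D = (1, -3)
5. E_x = -2  [E divides CF with CE:EF = 1/3:2/3]
6. E_y = -28/3  [E divides CF with CE:EF = 1/3:2/3]
   → E = (-2, -28/3)

A = (4, -10)
D = (1, -3)
E = (-2, -28/3)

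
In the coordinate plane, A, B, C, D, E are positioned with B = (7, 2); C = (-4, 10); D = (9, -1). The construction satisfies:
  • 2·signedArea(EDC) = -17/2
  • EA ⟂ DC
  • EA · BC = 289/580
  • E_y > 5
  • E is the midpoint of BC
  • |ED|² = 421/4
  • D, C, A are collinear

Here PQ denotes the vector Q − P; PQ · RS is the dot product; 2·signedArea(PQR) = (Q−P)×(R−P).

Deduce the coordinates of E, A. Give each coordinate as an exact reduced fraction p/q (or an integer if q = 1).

A = (683/580, 3259/580)
E = (3/2, 6)

1. E_x = 3/2  [E is the midpoint of BC]
2. E_y = 6  [E is the midpoint of BC]
   → E = (3/2, 6)
3. A_x = 683/580  [D, C, A are collinear ∩ EA ⟂ DC]
4. A_y = 3259/580  [D, C, A are collinear ∩ EA ⟂ DC]
   → A = (683/580, 3259/580)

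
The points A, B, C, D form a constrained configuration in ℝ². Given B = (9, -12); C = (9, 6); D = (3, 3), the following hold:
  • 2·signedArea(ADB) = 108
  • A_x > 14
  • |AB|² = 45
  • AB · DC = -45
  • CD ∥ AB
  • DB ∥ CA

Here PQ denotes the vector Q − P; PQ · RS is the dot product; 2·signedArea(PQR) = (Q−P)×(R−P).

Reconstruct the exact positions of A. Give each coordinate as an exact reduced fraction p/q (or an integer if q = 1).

1. A_x = 15  [CD ∥ AB ∩ DB ∥ CA]
2. A_y = -9  [CD ∥ AB ∩ DB ∥ CA]
   → A = (15, -9)

A = (15, -9)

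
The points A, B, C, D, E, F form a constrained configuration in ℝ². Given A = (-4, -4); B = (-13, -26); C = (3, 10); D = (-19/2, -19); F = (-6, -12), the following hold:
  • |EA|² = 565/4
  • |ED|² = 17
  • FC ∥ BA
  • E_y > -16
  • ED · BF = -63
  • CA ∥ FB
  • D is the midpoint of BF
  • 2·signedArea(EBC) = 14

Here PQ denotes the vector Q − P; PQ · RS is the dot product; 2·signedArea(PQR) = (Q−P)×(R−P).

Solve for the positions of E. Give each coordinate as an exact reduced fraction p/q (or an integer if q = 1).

1. E_x = -17/2  [2·signedArea(EBC) = 14 ∩ ED · BF = -63]
2. E_y = -15  [2·signedArea(EBC) = 14 ∩ ED · BF = -63]
   → E = (-17/2, -15)

E = (-17/2, -15)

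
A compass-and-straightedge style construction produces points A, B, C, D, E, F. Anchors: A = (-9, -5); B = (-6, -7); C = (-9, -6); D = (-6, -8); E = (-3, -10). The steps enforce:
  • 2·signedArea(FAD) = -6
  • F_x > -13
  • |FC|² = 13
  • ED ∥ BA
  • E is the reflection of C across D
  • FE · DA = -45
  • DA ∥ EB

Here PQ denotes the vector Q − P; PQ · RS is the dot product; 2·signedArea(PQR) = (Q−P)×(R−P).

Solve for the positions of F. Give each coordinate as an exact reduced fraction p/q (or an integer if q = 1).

1. F_x = -12  [FE · DA = -45 ∩ 2·signedArea(FAD) = -6]
2. F_y = -4  [FE · DA = -45 ∩ 2·signedArea(FAD) = -6]
   → F = (-12, -4)

F = (-12, -4)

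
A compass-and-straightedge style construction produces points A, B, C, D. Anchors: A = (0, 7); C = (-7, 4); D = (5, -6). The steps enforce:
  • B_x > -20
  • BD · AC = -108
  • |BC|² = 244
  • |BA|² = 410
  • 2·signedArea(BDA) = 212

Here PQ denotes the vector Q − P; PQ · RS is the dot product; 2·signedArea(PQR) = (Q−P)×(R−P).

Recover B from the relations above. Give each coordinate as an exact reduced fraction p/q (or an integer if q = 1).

B = (-19, 14)

1. B_x = -19  [2·signedArea(BDA) = 212 ∩ BD · AC = -108]
2. B_y = 14  [2·signedArea(BDA) = 212 ∩ BD · AC = -108]
   → B = (-19, 14)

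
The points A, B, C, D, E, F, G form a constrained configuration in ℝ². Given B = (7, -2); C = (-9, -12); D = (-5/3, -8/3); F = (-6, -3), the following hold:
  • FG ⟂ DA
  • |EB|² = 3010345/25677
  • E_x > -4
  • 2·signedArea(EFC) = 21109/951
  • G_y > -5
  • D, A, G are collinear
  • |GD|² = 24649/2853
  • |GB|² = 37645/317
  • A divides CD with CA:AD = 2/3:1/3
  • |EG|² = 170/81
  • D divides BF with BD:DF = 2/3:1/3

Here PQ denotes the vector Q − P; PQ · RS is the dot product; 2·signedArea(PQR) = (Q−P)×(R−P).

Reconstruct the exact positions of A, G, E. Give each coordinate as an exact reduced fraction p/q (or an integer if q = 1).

A = (-37/9, -52/9)
E = (-10603/2853, -10123/2853)
G = (-1104/317, -1578/317)

1. A_x = -37/9  [A divides CD with CA:AD = 2/3:1/3]
2. A_y = -52/9  [A divides CD with CA:AD = 2/3:1/3]
   → A = (-37/9, -52/9)
3. G_x = -1104/317  [D, A, G are collinear ∩ FG ⟂ DA]
4. G_y = -1578/317  [D, A, G are collinear ∩ FG ⟂ DA]
   → G = (-1104/317, -1578/317)
5. E_x = -10603/2853  [line 9·x + -3·y + 21686/951 = 0 ∩ |EG|² = 170/81]
6. E_y = -10123/2853  [line 9·x + -3·y + 21686/951 = 0 ∩ |EG|² = 170/81]
   → E = (-10603/2853, -10123/2853)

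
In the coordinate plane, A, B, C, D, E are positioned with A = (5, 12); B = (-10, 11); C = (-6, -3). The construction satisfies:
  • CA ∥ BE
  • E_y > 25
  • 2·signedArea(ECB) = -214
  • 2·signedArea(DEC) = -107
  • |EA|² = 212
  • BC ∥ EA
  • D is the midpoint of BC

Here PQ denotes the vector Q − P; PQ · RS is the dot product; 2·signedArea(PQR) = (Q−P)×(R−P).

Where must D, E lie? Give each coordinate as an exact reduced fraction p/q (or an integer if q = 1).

1. D_x = -8  [D is the midpoint of BC]
2. D_y = 4  [D is the midpoint of BC]
   → D = (-8, 4)
3. E_x = 1  [BC ∥ EA ∩ CA ∥ BE]
4. E_y = 26  [BC ∥ EA ∩ CA ∥ BE]
   → E = (1, 26)

D = (-8, 4)
E = (1, 26)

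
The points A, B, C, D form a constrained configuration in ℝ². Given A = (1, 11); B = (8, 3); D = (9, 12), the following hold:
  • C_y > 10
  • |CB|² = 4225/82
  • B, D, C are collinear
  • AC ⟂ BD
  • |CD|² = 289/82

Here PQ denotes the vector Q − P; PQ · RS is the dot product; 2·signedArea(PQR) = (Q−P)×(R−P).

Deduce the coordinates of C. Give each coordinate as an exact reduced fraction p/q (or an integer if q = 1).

C = (721/82, 831/82)

1. C_x = 721/82  [B, D, C are collinear ∩ AC ⟂ BD]
2. C_y = 831/82  [B, D, C are collinear ∩ AC ⟂ BD]
   → C = (721/82, 831/82)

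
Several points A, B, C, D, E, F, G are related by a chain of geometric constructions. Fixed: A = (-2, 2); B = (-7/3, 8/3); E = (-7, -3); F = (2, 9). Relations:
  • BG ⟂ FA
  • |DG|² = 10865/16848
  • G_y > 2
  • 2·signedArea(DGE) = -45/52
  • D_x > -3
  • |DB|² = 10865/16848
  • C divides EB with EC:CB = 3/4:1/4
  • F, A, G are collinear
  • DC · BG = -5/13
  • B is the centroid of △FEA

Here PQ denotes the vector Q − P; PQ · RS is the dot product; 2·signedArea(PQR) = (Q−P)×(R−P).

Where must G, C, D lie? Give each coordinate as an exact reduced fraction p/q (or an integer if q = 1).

C = (-7/2, 5/4)
D = (-569/234, 875/468)
G = (-70/39, 92/39)

1. G_x = -70/39  [F, A, G are collinear ∩ BG ⟂ FA]
2. G_y = 92/39  [F, A, G are collinear ∩ BG ⟂ FA]
   → G = (-70/39, 92/39)
3. C_x = -7/2  [C divides EB with EC:CB = 3/4:1/4]
4. C_y = 5/4  [C divides EB with EC:CB = 3/4:1/4]
   → C = (-7/2, 5/4)
5. D_x = -569/234  [2·signedArea(DGE) = -45/52 ∩ DC · BG = -5/13]
6. D_y = 875/468  [2·signedArea(DGE) = -45/52 ∩ DC · BG = -5/13]
   → D = (-569/234, 875/468)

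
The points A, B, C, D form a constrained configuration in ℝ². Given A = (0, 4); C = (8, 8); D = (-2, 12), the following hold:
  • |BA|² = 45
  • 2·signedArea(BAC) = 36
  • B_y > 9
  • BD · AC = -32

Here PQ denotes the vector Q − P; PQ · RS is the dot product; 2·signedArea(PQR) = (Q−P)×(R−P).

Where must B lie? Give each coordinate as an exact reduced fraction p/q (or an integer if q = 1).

B = (3, 10)

1. B_x = 3  [2·signedArea(BAC) = 36 ∩ BD · AC = -32]
2. B_y = 10  [2·signedArea(BAC) = 36 ∩ BD · AC = -32]
   → B = (3, 10)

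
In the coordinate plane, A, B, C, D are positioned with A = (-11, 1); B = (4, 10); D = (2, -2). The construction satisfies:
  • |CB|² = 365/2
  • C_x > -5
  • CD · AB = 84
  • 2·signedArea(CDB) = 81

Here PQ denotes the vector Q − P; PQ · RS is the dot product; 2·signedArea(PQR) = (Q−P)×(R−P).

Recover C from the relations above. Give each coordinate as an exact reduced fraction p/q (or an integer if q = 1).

C = (-9/2, -1/2)

1. C_x = -9/2  [2·signedArea(CDB) = 81 ∩ CD · AB = 84]
2. C_y = -1/2  [2·signedArea(CDB) = 81 ∩ CD · AB = 84]
   → C = (-9/2, -1/2)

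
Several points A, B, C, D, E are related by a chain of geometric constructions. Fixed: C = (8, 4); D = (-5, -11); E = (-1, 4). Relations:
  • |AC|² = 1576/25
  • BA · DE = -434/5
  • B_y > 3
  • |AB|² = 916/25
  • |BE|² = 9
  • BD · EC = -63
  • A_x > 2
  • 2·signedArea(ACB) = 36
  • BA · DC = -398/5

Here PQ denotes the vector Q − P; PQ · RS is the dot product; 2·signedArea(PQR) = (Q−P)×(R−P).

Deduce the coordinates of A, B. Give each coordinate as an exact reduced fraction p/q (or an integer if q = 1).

A = (14/5, -2)
B = (2, 4)

1. B_x = 2  [BD · EC = -63]
2. B_y = 4  [|BE|² = 9]
   → B = (2, 4)
3. A_x = 14/5  [2·signedArea(ACB) = 36 ∩ BA · DE = -434/5]
4. A_y = -2  [2·signedArea(ACB) = 36 ∩ BA · DE = -434/5]
   → A = (14/5, -2)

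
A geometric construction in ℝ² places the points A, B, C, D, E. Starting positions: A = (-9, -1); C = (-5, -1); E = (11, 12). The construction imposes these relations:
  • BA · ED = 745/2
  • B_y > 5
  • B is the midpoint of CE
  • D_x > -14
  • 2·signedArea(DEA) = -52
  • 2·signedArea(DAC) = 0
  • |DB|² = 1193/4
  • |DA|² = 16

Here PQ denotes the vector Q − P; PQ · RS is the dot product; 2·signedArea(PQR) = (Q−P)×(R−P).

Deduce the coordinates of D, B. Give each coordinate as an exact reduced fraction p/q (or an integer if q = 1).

1. D_x = -13  [2·signedArea(DAC) = 0 ∩ 2·signedArea(DEA) = -52]
2. D_y = -1  [2·signedArea(DAC) = 0 ∩ 2·signedArea(DEA) = -52]
   → D = (-13, -1)
3. B_x = 3  [B is the midpoint of CE]
4. B_y = 11/2  [B is the midpoint of CE]
   → B = (3, 11/2)

B = (3, 11/2)
D = (-13, -1)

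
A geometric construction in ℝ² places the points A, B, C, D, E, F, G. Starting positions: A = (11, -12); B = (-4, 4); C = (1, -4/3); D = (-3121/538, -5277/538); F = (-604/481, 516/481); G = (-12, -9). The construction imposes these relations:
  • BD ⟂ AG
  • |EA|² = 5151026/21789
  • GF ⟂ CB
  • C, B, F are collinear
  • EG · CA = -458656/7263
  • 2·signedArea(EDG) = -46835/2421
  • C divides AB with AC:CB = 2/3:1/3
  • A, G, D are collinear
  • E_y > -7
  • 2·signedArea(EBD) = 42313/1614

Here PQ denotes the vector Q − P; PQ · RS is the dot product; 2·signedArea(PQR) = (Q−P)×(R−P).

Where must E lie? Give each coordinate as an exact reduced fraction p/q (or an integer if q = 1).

1. E_x = -2852/807  [2·signedArea(EBD) = 42313/1614 ∩ EG · CA = -458656/7263]
2. E_y = -16907/2421  [2·signedArea(EBD) = 42313/1614 ∩ EG · CA = -458656/7263]
   → E = (-2852/807, -16907/2421)

E = (-2852/807, -16907/2421)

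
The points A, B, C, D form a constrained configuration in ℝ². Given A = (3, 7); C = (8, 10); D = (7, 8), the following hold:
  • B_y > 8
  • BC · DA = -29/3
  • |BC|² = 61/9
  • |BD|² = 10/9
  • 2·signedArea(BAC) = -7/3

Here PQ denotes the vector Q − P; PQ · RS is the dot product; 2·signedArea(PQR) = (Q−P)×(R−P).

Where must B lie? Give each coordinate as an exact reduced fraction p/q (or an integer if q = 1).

1. B_x = 6  [2·signedArea(BAC) = -7/3 ∩ BC · DA = -29/3]
2. B_y = 25/3  [2·signedArea(BAC) = -7/3 ∩ BC · DA = -29/3]
   → B = (6, 25/3)

B = (6, 25/3)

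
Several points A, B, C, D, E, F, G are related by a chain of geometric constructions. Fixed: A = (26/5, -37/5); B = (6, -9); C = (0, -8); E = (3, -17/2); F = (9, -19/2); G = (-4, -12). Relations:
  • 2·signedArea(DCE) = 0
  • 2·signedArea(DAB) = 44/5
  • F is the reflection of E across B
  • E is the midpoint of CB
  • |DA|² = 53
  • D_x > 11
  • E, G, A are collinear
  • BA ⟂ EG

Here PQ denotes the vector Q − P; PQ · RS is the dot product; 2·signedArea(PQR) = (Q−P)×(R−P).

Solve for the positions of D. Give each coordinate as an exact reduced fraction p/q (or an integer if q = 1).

1. D_x = 12  [2·signedArea(DCE) = 0 ∩ 2·signedArea(DAB) = 44/5]
2. D_y = -10  [2·signedArea(DCE) = 0 ∩ 2·signedArea(DAB) = 44/5]
   → D = (12, -10)

D = (12, -10)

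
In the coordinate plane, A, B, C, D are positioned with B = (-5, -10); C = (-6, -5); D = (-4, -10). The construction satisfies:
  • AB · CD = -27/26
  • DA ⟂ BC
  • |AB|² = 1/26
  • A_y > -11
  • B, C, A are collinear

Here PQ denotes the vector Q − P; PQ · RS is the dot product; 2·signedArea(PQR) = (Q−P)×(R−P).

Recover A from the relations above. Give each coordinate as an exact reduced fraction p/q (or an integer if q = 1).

1. A_x = -129/26  [B, C, A are collinear ∩ DA ⟂ BC]
2. A_y = -265/26  [B, C, A are collinear ∩ DA ⟂ BC]
   → A = (-129/26, -265/26)

A = (-129/26, -265/26)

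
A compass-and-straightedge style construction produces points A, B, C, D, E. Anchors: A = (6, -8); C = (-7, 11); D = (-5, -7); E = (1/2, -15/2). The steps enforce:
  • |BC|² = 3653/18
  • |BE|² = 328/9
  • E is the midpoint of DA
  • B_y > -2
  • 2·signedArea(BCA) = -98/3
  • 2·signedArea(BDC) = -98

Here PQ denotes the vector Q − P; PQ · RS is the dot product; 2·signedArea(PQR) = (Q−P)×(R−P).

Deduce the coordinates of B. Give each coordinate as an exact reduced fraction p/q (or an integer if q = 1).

B = (-1/6, -3/2)

1. B_x = -1/6  [2·signedArea(BCA) = -98/3 ∩ 2·signedArea(BDC) = -98]
2. B_y = -3/2  [2·signedArea(BCA) = -98/3 ∩ 2·signedArea(BDC) = -98]
   → B = (-1/6, -3/2)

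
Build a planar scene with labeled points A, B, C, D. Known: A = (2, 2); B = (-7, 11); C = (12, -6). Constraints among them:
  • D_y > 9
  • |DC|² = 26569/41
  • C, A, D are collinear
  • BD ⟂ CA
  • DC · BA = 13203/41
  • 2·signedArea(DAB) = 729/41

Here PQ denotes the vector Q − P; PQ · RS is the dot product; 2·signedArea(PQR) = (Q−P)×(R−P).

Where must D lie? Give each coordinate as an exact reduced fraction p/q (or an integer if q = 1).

D = (-323/41, 406/41)

1. D_x = -323/41  [C, A, D are collinear ∩ BD ⟂ CA]
2. D_y = 406/41  [C, A, D are collinear ∩ BD ⟂ CA]
   → D = (-323/41, 406/41)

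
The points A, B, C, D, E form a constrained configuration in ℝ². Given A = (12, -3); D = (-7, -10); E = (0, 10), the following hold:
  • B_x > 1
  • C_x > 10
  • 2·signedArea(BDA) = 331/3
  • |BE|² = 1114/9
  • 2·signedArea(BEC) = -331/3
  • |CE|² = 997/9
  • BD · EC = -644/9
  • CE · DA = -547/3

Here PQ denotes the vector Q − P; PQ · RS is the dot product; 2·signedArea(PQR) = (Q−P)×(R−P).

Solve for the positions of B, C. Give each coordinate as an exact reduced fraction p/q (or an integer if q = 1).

B = (5/3, -1)
C = (31/3, 8)

1. C_x = 31/3  [line -19·x + -7·y + 757/3 = 0 ∩ |CE|² = 997/9]
2. C_y = 8  [line -19·x + -7·y + 757/3 = 0 ∩ |CE|² = 997/9]
   → C = (31/3, 8)
3. B_x = 5/3  [2·signedArea(BDA) = 331/3 ∩ BD · EC = -644/9]
4. B_y = -1  [2·signedArea(BDA) = 331/3 ∩ BD · EC = -644/9]
   → B = (5/3, -1)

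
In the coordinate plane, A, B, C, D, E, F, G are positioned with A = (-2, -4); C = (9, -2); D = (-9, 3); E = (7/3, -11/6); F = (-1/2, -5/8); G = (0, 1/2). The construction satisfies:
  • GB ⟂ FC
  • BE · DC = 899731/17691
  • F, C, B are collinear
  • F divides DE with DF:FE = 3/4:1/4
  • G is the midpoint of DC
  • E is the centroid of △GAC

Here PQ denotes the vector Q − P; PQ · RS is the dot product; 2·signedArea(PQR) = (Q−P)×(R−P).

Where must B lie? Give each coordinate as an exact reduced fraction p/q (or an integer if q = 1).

1. B_x = -1001/5897  [F, C, B are collinear ∩ GB ⟂ FC]
2. B_y = -7935/11794  [F, C, B are collinear ∩ GB ⟂ FC]
   → B = (-1001/5897, -7935/11794)

B = (-1001/5897, -7935/11794)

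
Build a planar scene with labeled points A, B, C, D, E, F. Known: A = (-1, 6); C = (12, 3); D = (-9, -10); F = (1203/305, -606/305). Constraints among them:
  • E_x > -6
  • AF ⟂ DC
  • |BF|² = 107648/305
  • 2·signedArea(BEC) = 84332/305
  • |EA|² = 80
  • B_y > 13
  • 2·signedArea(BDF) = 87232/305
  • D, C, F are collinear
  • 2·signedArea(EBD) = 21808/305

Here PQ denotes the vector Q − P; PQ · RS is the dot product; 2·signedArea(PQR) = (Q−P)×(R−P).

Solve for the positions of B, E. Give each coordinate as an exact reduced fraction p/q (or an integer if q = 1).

1. B_x = -1813/305  [line -2444/305·x + 3948/305·y + -69748/305 = 0 ∩ |BF|² = 107648/305]
2. B_y = 4266/305  [line -2444/305·x + 3948/305·y + -69748/305 = 0 ∩ |BF|² = 107648/305]
   → B = (-1813/305, 4266/305)
3. E_x = -5  [2·signedArea(BEC) = 84332/305 ∩ 2·signedArea(EBD) = 21808/305]
4. E_y = -2  [2·signedArea(BEC) = 84332/305 ∩ 2·signedArea(EBD) = 21808/305]
   → E = (-5, -2)

B = (-1813/305, 4266/305)
E = (-5, -2)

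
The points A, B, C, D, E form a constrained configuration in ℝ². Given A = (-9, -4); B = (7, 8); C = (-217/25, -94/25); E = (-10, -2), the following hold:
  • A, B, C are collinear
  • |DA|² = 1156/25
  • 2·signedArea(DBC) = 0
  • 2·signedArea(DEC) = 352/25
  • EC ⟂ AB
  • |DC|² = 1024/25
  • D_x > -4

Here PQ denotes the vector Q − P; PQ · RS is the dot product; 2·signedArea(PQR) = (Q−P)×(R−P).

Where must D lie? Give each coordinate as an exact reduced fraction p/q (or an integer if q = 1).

D = (-89/25, 2/25)

1. D_x = -89/25  [2·signedArea(DBC) = 0 ∩ 2·signedArea(DEC) = 352/25]
2. D_y = 2/25  [2·signedArea(DBC) = 0 ∩ 2·signedArea(DEC) = 352/25]
   → D = (-89/25, 2/25)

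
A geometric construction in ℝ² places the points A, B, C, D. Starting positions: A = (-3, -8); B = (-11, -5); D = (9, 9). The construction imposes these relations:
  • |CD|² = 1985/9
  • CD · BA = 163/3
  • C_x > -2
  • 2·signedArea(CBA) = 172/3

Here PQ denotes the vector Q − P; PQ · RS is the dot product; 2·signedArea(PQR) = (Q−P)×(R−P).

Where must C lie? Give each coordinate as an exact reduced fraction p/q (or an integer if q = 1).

1. C_x = -5/3  [2·signedArea(CBA) = 172/3 ∩ CD · BA = 163/3]
2. C_y = -4/3  [2·signedArea(CBA) = 172/3 ∩ CD · BA = 163/3]
   → C = (-5/3, -4/3)

C = (-5/3, -4/3)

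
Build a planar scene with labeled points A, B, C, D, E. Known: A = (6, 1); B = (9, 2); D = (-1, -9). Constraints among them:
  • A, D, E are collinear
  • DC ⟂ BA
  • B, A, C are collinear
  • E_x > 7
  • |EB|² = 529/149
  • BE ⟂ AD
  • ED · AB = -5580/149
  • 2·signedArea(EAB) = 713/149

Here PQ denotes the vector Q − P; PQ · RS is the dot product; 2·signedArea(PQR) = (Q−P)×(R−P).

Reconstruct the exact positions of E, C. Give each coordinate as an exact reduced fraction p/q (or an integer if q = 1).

C = (-33/10, -21/10)
E = (1111/149, 459/149)

1. E_x = 1111/149  [A, D, E are collinear ∩ BE ⟂ AD]
2. E_y = 459/149  [A, D, E are collinear ∩ BE ⟂ AD]
   → E = (1111/149, 459/149)
3. C_x = -33/10  [B, A, C are collinear ∩ DC ⟂ BA]
4. C_y = -21/10  [B, A, C are collinear ∩ DC ⟂ BA]
   → C = (-33/10, -21/10)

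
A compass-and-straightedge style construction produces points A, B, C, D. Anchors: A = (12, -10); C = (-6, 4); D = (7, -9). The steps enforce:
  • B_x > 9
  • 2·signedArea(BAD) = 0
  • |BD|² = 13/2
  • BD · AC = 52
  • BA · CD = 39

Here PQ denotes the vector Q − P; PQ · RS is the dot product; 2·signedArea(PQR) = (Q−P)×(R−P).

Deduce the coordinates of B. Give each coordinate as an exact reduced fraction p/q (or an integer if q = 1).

1. B_x = 19/2  [2·signedArea(BAD) = 0 ∩ BD · AC = 52]
2. B_y = -19/2  [2·signedArea(BAD) = 0 ∩ BD · AC = 52]
   → B = (19/2, -19/2)

B = (19/2, -19/2)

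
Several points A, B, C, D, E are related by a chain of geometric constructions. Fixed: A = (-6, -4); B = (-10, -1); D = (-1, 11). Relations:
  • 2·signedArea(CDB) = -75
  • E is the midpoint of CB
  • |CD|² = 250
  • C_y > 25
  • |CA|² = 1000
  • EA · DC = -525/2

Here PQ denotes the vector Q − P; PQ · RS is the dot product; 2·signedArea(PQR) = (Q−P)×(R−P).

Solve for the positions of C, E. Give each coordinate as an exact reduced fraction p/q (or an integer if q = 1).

C = (4, 26)
E = (-3, 25/2)

1. C_x = 4  [line 12·x + -9·y + 186 = 0 ∩ |CA|² = 1000]
2. C_y = 26  [line 12·x + -9·y + 186 = 0 ∩ |CA|² = 1000]
   → C = (4, 26)
3. E_x = -3  [E is the midpoint of CB]
4. E_y = 25/2  [E is the midpoint of CB]
   → E = (-3, 25/2)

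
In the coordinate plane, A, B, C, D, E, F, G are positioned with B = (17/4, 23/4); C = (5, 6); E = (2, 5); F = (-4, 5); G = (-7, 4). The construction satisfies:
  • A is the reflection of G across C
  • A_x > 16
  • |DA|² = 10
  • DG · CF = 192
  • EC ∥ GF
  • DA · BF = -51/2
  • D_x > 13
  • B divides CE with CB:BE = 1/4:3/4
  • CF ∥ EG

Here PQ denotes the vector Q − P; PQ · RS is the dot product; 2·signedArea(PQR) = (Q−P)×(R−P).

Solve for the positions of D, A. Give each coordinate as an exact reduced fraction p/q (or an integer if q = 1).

A = (17, 8)
D = (14, 7)

1. A_x = 17  [A is the reflection of G across C]
2. A_y = 8  [A is the reflection of G across C]
   → A = (17, 8)
3. D_x = 14  [DA · BF = -51/2 ∩ DG · CF = 192]
4. D_y = 7  [DA · BF = -51/2 ∩ DG · CF = 192]
   → D = (14, 7)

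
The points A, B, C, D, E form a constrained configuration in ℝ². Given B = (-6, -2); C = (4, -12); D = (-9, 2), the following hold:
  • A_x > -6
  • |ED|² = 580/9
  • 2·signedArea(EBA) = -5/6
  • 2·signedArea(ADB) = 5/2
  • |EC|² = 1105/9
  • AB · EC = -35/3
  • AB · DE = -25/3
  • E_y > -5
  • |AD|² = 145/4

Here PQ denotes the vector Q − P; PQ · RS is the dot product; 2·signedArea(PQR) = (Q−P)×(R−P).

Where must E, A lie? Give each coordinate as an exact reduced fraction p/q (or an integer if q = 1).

A = (-5, -5/2)
E = (-11/3, -4)

1. A_x = -5  [line 4·x + 3·y + 55/2 = 0 ∩ |AD|² = 145/4]
2. A_y = -5/2  [line 4·x + 3·y + 55/2 = 0 ∩ |AD|² = 145/4]
   → A = (-5, -5/2)
3. E_x = -11/3  [2·signedArea(EBA) = -5/6 ∩ AB · EC = -35/3]
4. E_y = -4  [2·signedArea(EBA) = -5/6 ∩ AB · EC = -35/3]
   → E = (-11/3, -4)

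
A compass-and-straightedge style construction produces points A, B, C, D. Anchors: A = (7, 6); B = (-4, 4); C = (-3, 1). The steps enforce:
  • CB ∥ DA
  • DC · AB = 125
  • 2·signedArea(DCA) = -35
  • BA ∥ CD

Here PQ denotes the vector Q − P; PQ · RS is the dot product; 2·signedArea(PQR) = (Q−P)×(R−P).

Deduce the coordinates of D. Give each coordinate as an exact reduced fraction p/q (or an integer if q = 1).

1. D_x = 8  [CB ∥ DA ∩ BA ∥ CD]
2. D_y = 3  [CB ∥ DA ∩ BA ∥ CD]
   → D = (8, 3)

D = (8, 3)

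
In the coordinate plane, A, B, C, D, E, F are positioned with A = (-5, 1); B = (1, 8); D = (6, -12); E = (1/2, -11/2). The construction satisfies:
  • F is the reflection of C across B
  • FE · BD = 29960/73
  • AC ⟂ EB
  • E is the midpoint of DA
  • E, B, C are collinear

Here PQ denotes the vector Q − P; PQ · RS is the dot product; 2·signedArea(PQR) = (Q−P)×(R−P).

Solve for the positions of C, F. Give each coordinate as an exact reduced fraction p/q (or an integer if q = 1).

1. C_x = 107/146  [E, B, C are collinear ∩ AC ⟂ EB]
2. C_y = 115/146  [E, B, C are collinear ∩ AC ⟂ EB]
   → C = (107/146, 115/146)
3. F_x = 185/146  [F is the reflection of C across B]
4. F_y = 2221/146  [F is the reflection of C across B]
   → F = (185/146, 2221/146)

C = (107/146, 115/146)
F = (185/146, 2221/146)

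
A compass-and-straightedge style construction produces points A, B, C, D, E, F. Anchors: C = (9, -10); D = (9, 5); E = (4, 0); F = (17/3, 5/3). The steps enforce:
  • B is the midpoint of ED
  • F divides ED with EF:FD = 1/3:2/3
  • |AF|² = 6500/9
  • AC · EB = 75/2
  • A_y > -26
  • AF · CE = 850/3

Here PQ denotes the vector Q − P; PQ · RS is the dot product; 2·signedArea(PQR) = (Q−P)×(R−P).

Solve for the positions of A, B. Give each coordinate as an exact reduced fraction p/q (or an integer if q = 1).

1. B_x = 13/2  [B is the midpoint of ED]
2. B_y = 5/2  [B is the midpoint of ED]
   → B = (13/2, 5/2)
3. A_x = 9  [AC · EB = 75/2 ∩ AF · CE = 850/3]
4. A_y = -25  [AC · EB = 75/2 ∩ AF · CE = 850/3]
   → A = (9, -25)

A = (9, -25)
B = (13/2, 5/2)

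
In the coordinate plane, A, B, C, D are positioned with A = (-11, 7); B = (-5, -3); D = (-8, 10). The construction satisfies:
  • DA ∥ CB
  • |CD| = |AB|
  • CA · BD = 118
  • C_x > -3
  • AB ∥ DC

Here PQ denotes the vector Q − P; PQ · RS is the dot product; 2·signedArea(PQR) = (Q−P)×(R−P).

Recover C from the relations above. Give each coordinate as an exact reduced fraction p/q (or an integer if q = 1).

C = (-2, 0)

1. C_x = -2  [DA ∥ CB ∩ AB ∥ DC]
2. C_y = 0  [DA ∥ CB ∩ AB ∥ DC]
   → C = (-2, 0)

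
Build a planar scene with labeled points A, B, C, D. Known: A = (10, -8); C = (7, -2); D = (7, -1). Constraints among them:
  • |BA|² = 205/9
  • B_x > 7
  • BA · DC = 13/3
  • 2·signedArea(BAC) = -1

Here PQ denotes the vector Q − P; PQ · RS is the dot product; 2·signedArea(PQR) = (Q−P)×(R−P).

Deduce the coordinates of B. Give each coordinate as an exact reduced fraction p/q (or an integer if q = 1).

B = (8, -11/3)

1. B_x = 8  [2·signedArea(BAC) = -1 ∩ BA · DC = 13/3]
2. B_y = -11/3  [2·signedArea(BAC) = -1 ∩ BA · DC = 13/3]
   → B = (8, -11/3)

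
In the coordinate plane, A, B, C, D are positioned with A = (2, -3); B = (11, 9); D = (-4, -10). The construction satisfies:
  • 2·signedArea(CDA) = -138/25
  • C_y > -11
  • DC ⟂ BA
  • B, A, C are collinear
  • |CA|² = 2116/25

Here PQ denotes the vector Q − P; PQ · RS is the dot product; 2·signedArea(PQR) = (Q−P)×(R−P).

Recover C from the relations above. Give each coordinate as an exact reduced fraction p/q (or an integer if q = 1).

1. C_x = -88/25  [B, A, C are collinear ∩ DC ⟂ BA]
2. C_y = -259/25  [B, A, C are collinear ∩ DC ⟂ BA]
   → C = (-88/25, -259/25)

C = (-88/25, -259/25)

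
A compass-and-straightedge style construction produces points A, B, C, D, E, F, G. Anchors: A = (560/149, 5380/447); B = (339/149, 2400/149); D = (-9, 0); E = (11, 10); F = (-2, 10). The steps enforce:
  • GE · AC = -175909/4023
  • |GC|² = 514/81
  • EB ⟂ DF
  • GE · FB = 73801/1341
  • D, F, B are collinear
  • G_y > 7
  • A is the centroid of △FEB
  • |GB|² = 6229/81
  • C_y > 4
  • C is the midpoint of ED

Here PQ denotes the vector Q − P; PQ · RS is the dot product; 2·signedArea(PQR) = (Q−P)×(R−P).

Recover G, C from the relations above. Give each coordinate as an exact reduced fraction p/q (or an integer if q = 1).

C = (1, 5)
G = (286/149, 9850/1341)

1. C_x = 1  [C is the midpoint of ED]
2. C_y = 5  [C is the midpoint of ED]
   → C = (1, 5)
3. G_x = 286/149  [GE · FB = 73801/1341 ∩ GE · AC = -175909/4023]
4. G_y = 9850/1341  [GE · FB = 73801/1341 ∩ GE · AC = -175909/4023]
   → G = (286/149, 9850/1341)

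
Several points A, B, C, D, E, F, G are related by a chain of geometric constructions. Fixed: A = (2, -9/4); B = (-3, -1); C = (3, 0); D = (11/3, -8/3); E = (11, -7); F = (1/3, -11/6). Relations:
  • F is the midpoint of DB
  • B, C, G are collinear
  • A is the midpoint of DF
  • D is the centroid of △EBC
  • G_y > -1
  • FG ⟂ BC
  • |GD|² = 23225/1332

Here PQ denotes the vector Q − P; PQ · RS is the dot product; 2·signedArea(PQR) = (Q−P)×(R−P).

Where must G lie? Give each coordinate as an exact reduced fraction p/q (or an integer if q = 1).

1. G_x = 4/37  [B, C, G are collinear ∩ FG ⟂ BC]
2. G_y = -107/222  [B, C, G are collinear ∩ FG ⟂ BC]
   → G = (4/37, -107/222)

G = (4/37, -107/222)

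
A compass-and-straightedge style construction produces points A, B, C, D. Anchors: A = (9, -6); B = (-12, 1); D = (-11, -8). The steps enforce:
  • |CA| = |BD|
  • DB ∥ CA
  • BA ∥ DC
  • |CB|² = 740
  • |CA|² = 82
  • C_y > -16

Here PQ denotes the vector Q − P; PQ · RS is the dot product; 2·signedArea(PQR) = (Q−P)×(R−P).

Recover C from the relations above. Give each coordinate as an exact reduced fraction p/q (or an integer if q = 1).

1. C_x = 10  [DB ∥ CA ∩ BA ∥ DC]
2. C_y = -15  [DB ∥ CA ∩ BA ∥ DC]
   → C = (10, -15)

C = (10, -15)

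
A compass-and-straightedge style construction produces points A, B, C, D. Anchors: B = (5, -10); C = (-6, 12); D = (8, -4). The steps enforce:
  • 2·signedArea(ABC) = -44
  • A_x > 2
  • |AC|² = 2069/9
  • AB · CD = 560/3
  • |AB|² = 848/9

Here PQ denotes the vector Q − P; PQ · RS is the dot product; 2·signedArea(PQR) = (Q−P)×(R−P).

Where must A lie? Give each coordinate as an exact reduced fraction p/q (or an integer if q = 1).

1. A_x = 7/3  [AB · CD = 560/3 ∩ 2·signedArea(ABC) = -44]
2. A_y = -2/3  [AB · CD = 560/3 ∩ 2·signedArea(ABC) = -44]
   → A = (7/3, -2/3)

A = (7/3, -2/3)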